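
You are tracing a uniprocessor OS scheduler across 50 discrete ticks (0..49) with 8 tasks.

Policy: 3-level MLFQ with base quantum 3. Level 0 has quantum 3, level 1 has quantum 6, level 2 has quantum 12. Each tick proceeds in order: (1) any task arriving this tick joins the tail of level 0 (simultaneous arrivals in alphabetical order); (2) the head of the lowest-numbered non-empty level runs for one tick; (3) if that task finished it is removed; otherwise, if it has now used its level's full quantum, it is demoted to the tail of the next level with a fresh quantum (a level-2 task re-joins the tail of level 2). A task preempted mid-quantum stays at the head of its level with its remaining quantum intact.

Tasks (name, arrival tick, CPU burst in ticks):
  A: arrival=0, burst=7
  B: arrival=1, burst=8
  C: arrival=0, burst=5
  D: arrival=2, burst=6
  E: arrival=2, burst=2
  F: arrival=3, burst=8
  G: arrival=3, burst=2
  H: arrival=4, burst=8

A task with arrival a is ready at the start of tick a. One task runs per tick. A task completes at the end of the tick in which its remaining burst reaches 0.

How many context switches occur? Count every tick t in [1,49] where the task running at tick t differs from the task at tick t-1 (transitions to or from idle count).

t=0: L0/L1/L2 = AC/-/- → run A
t=1: L0/L1/L2 = ACB/-/- → run A
t=2: L0/L1/L2 = ACBDE/-/- → run A
t=3: L0/L1/L2 = CBDEFG/A/- → run C
t=4: L0/L1/L2 = CBDEFGH/A/- → run C
t=5: L0/L1/L2 = CBDEFGH/A/- → run C
t=6: L0/L1/L2 = BDEFGH/AC/- → run B
t=7: L0/L1/L2 = BDEFGH/AC/- → run B
t=8: L0/L1/L2 = BDEFGH/AC/- → run B
t=9: L0/L1/L2 = DEFGH/ACB/- → run D
t=10: L0/L1/L2 = DEFGH/ACB/- → run D
t=11: L0/L1/L2 = DEFGH/ACB/- → run D
t=12: L0/L1/L2 = EFGH/ACBD/- → run E
t=13: L0/L1/L2 = EFGH/ACBD/- → run E
t=14: L0/L1/L2 = FGH/ACBD/- → run F
t=15: L0/L1/L2 = FGH/ACBD/- → run F
t=16: L0/L1/L2 = FGH/ACBD/- → run F
t=17: L0/L1/L2 = GH/ACBDF/- → run G
t=18: L0/L1/L2 = GH/ACBDF/- → run G
t=19: L0/L1/L2 = H/ACBDF/- → run H
t=20: L0/L1/L2 = H/ACBDF/- → run H
t=21: L0/L1/L2 = H/ACBDF/- → run H
t=22: L0/L1/L2 = -/ACBDFH/- → run A
t=23: L0/L1/L2 = -/ACBDFH/- → run A
t=24: L0/L1/L2 = -/ACBDFH/- → run A
t=25: L0/L1/L2 = -/ACBDFH/- → run A
t=26: L0/L1/L2 = -/CBDFH/- → run C
t=27: L0/L1/L2 = -/CBDFH/- → run C
t=28: L0/L1/L2 = -/BDFH/- → run B
t=29: L0/L1/L2 = -/BDFH/- → run B
t=30: L0/L1/L2 = -/BDFH/- → run B
t=31: L0/L1/L2 = -/BDFH/- → run B
t=32: L0/L1/L2 = -/BDFH/- → run B
t=33: L0/L1/L2 = -/DFH/- → run D
t=34: L0/L1/L2 = -/DFH/- → run D
t=35: L0/L1/L2 = -/DFH/- → run D
t=36: L0/L1/L2 = -/FH/- → run F
t=37: L0/L1/L2 = -/FH/- → run F
t=38: L0/L1/L2 = -/FH/- → run F
t=39: L0/L1/L2 = -/FH/- → run F
t=40: L0/L1/L2 = -/FH/- → run F
t=41: L0/L1/L2 = -/H/- → run H
t=42: L0/L1/L2 = -/H/- → run H
t=43: L0/L1/L2 = -/H/- → run H
t=44: L0/L1/L2 = -/H/- → run H
t=45: L0/L1/L2 = -/H/- → run H
t=46: (idle)
t=47: (idle)
t=48: (idle)
t=49: (idle)

context switches = 14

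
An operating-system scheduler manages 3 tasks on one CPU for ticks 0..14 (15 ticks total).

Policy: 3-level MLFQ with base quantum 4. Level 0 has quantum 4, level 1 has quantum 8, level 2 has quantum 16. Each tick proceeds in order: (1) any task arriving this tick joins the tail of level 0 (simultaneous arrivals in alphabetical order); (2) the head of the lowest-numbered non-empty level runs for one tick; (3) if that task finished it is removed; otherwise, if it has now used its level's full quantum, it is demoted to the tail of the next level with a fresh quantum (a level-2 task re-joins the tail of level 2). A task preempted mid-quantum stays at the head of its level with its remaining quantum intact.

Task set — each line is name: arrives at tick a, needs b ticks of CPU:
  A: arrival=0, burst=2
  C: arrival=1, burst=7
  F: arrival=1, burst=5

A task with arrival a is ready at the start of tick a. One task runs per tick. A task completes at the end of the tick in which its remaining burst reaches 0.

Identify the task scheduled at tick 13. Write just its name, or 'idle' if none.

t=0: L0/L1/L2 = A/-/- → run A
t=1: L0/L1/L2 = ACF/-/- → run A
t=2: L0/L1/L2 = CF/-/- → run C
t=3: L0/L1/L2 = CF/-/- → run C
t=4: L0/L1/L2 = CF/-/- → run C
t=5: L0/L1/L2 = CF/-/- → run C
t=6: L0/L1/L2 = F/C/- → run F
t=7: L0/L1/L2 = F/C/- → run F
t=8: L0/L1/L2 = F/C/- → run F
t=9: L0/L1/L2 = F/C/- → run F
t=10: L0/L1/L2 = -/CF/- → run C
t=11: L0/L1/L2 = -/CF/- → run C
t=12: L0/L1/L2 = -/CF/- → run C
t=13: L0/L1/L2 = -/F/- → run F
t=14: (idle)

running at tick 13 = F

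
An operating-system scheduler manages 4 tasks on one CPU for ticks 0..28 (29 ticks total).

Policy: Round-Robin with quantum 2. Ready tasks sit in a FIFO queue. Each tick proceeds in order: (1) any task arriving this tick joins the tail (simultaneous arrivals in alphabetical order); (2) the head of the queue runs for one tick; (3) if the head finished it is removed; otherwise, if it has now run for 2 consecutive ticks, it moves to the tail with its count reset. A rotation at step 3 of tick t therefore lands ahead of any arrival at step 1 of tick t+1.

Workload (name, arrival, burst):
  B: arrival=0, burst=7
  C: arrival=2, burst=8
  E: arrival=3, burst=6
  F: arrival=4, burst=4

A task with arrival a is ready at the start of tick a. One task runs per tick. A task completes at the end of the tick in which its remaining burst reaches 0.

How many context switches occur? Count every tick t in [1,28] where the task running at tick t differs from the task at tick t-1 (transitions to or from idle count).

t=0: queue=[B] q_used=0 → run B
t=1: queue=[B] q_used=1 → run B
t=2: queue=[B,C] q_used=0 → run B
t=3: queue=[B,C,E] q_used=1 → run B
t=4: queue=[C,E,B,F] q_used=0 → run C
t=5: queue=[C,E,B,F] q_used=1 → run C
t=6: queue=[E,B,F,C] q_used=0 → run E
t=7: queue=[E,B,F,C] q_used=1 → run E
t=8: queue=[B,F,C,E] q_used=0 → run B
t=9: queue=[B,F,C,E] q_used=1 → run B
t=10: queue=[F,C,E,B] q_used=0 → run F
t=11: queue=[F,C,E,B] q_used=1 → run F
t=12: queue=[C,E,B,F] q_used=0 → run C
t=13: queue=[C,E,B,F] q_used=1 → run C
t=14: queue=[E,B,F,C] q_used=0 → run E
t=15: queue=[E,B,F,C] q_used=1 → run E
t=16: queue=[B,F,C,E] q_used=0 → run B
t=17: queue=[F,C,E] q_used=0 → run F
t=18: queue=[F,C,E] q_used=1 → run F
t=19: queue=[C,E] q_used=0 → run C
t=20: queue=[C,E] q_used=1 → run C
t=21: queue=[E,C] q_used=0 → run E
t=22: queue=[E,C] q_used=1 → run E
t=23: queue=[C] q_used=0 → run C
t=24: queue=[C] q_used=1 → run C
t=25: (idle)
t=26: (idle)
t=27: (idle)
t=28: (idle)

context switches = 12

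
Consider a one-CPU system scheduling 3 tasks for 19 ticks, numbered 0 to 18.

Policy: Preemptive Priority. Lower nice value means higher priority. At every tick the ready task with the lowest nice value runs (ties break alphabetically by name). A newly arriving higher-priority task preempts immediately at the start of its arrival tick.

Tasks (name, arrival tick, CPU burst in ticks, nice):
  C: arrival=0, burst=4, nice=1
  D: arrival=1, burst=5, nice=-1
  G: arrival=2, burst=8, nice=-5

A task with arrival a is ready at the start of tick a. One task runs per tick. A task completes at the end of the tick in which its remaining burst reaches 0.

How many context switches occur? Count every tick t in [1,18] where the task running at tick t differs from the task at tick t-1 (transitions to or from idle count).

context switches = 5

t=0: ready={C} → run C
t=1: ready={C,D} → run D
t=2: ready={C,D,G} → run G
t=3: ready={C,D,G} → run G
t=4: ready={C,D,G} → run G
t=5: ready={C,D,G} → run G
t=6: ready={C,D,G} → run G
t=7: ready={C,D,G} → run G
t=8: ready={C,D,G} → run G
t=9: ready={C,D,G} → run G
t=10: ready={C,D} → run D
t=11: ready={C,D} → run D
t=12: ready={C,D} → run D
t=13: ready={C,D} → run D
t=14: ready={C} → run C
t=15: ready={C} → run C
t=16: ready={C} → run C
t=17: (idle)
t=18: (idle)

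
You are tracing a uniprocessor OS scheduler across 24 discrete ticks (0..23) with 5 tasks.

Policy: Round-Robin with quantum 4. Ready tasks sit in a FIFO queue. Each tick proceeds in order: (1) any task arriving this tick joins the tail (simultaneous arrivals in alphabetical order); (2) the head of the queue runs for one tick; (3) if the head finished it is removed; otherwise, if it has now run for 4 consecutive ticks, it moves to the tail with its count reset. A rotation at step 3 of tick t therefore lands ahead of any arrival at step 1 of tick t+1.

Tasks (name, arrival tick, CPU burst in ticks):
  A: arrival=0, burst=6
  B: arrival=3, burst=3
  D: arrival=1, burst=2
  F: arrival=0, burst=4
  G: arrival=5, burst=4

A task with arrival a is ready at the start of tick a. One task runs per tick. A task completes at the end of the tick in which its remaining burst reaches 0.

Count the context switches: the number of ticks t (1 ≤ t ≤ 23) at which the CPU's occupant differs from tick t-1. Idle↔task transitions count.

t=0: queue=[A,F] q_used=0 → run A
t=1: queue=[A,F,D] q_used=1 → run A
t=2: queue=[A,F,D] q_used=2 → run A
t=3: queue=[A,F,D,B] q_used=3 → run A
t=4: queue=[F,D,B,A] q_used=0 → run F
t=5: queue=[F,D,B,A,G] q_used=1 → run F
t=6: queue=[F,D,B,A,G] q_used=2 → run F
t=7: queue=[F,D,B,A,G] q_used=3 → run F
t=8: queue=[D,B,A,G] q_used=0 → run D
t=9: queue=[D,B,A,G] q_used=1 → run D
t=10: queue=[B,A,G] q_used=0 → run B
t=11: queue=[B,A,G] q_used=1 → run B
t=12: queue=[B,A,G] q_used=2 → run B
t=13: queue=[A,G] q_used=0 → run A
t=14: queue=[A,G] q_used=1 → run A
t=15: queue=[G] q_used=0 → run G
t=16: queue=[G] q_used=1 → run G
t=17: queue=[G] q_used=2 → run G
t=18: queue=[G] q_used=3 → run G
t=19: (idle)
t=20: (idle)
t=21: (idle)
t=22: (idle)
t=23: (idle)

context switches = 6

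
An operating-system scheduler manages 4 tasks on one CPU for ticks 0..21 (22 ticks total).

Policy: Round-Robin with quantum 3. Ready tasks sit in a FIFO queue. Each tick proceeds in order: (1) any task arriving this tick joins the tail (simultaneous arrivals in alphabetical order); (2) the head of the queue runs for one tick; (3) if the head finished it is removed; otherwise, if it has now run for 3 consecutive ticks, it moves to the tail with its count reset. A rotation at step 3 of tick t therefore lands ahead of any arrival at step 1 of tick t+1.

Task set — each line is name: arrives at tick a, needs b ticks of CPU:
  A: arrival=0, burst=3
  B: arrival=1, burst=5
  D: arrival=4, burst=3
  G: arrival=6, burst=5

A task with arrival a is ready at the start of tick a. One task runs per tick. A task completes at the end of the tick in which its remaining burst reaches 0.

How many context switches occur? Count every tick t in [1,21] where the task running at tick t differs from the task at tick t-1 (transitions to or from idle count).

context switches = 5

t=0: queue=[A] q_used=0 → run A
t=1: queue=[A,B] q_used=1 → run A
t=2: queue=[A,B] q_used=2 → run A
t=3: queue=[B] q_used=0 → run B
t=4: queue=[B,D] q_used=1 → run B
t=5: queue=[B,D] q_used=2 → run B
t=6: queue=[D,B,G] q_used=0 → run D
t=7: queue=[D,B,G] q_used=1 → run D
t=8: queue=[D,B,G] q_used=2 → run D
t=9: queue=[B,G] q_used=0 → run B
t=10: queue=[B,G] q_used=1 → run B
t=11: queue=[G] q_used=0 → run G
t=12: queue=[G] q_used=1 → run G
t=13: queue=[G] q_used=2 → run G
t=14: queue=[G] q_used=0 → run G
t=15: queue=[G] q_used=1 → run G
t=16: (idle)
t=17: (idle)
t=18: (idle)
t=19: (idle)
t=20: (idle)
t=21: (idle)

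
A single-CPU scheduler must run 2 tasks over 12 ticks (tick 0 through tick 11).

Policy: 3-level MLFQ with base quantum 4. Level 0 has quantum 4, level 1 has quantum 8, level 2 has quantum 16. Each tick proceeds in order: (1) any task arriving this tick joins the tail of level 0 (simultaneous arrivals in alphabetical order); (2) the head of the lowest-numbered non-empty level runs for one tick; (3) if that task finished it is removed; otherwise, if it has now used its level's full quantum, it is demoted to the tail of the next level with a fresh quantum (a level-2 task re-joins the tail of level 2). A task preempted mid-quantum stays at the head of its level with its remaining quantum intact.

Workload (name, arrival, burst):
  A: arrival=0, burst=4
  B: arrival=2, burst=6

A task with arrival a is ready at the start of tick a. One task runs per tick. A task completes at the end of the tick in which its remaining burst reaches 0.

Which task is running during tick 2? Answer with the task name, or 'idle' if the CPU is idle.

t=0: L0/L1/L2 = A/-/- → run A
t=1: L0/L1/L2 = A/-/- → run A
t=2: L0/L1/L2 = AB/-/- → run A
t=3: L0/L1/L2 = AB/-/- → run A
t=4: L0/L1/L2 = B/-/- → run B
t=5: L0/L1/L2 = B/-/- → run B
t=6: L0/L1/L2 = B/-/- → run B
t=7: L0/L1/L2 = B/-/- → run B
t=8: L0/L1/L2 = -/B/- → run B
t=9: L0/L1/L2 = -/B/- → run B
t=10: (idle)
t=11: (idle)

running at tick 2 = A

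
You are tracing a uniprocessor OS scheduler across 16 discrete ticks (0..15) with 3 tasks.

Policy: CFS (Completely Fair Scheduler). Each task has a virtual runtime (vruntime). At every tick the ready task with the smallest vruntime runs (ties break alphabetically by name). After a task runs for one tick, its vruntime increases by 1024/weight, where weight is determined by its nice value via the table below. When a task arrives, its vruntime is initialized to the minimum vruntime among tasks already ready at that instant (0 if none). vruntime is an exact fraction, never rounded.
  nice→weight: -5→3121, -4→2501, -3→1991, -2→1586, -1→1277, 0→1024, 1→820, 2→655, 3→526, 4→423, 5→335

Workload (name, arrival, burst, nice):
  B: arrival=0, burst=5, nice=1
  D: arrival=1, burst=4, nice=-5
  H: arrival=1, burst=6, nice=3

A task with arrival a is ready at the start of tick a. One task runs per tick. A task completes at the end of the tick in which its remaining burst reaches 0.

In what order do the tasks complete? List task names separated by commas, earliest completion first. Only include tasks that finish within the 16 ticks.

t=0: vr[B=0] → run B
t=1: vr[B=256/205 D=256/205 H=256/205] → run B
t=2: vr[B=512/205 D=256/205 H=256/205] → run D
t=3: vr[B=512/205 D=1008896/639805 H=256/205] → run H
t=4: vr[B=512/205 D=1008896/639805 H=172288/53915] → run D
t=5: vr[B=512/205 D=1218816/639805 H=172288/53915] → run D
t=6: vr[B=512/205 D=1428736/639805 H=172288/53915] → run D
t=7: vr[B=512/205 H=172288/53915] → run B
t=8: vr[B=768/205 H=172288/53915] → run H
t=9: vr[B=768/205 H=277248/53915] → run B
t=10: vr[B=1024/205 H=277248/53915] → run B
t=11: vr[H=277248/53915] → run H
t=12: vr[H=382208/53915] → run H
t=13: vr[H=487168/53915] → run H
t=14: vr[H=592128/53915] → run H
t=15: (idle)

completion order = D, B, H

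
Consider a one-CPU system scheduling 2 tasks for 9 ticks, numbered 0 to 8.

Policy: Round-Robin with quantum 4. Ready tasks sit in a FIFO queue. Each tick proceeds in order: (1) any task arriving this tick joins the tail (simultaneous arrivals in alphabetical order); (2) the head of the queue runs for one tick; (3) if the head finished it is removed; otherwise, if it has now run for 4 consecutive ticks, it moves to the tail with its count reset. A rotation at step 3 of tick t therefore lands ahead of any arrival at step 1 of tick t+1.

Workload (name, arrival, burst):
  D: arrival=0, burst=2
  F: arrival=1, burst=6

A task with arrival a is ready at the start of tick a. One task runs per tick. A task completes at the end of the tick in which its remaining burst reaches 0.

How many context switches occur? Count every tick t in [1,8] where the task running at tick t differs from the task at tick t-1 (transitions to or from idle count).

t=0: queue=[D] q_used=0 → run D
t=1: queue=[D,F] q_used=1 → run D
t=2: queue=[F] q_used=0 → run F
t=3: queue=[F] q_used=1 → run F
t=4: queue=[F] q_used=2 → run F
t=5: queue=[F] q_used=3 → run F
t=6: queue=[F] q_used=0 → run F
t=7: queue=[F] q_used=1 → run F
t=8: (idle)

context switches = 2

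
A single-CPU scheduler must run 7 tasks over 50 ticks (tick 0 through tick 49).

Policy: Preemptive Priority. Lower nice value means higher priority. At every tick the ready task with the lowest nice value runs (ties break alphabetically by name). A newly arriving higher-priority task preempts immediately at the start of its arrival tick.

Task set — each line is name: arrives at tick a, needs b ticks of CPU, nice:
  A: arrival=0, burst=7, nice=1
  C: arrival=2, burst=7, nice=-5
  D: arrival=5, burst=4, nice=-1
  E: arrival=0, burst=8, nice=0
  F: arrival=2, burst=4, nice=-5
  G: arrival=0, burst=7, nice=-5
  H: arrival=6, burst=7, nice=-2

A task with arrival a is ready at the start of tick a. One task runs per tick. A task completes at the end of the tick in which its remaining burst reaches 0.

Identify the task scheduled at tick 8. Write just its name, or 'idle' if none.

running at tick 8 = C

t=0: ready={A,E,G} → run G
t=1: ready={A,E,G} → run G
t=2: ready={A,C,E,F,G} → run C
t=3: ready={A,C,E,F,G} → run C
t=4: ready={A,C,E,F,G} → run C
t=5: ready={A,C,D,E,F,G} → run C
t=6: ready={A,C,D,E,F,G,H} → run C
t=7: ready={A,C,D,E,F,G,H} → run C
t=8: ready={A,C,D,E,F,G,H} → run C
t=9: ready={A,D,E,F,G,H} → run F
t=10: ready={A,D,E,F,G,H} → run F
t=11: ready={A,D,E,F,G,H} → run F
t=12: ready={A,D,E,F,G,H} → run F
t=13: ready={A,D,E,G,H} → run G
t=14: ready={A,D,E,G,H} → run G
t=15: ready={A,D,E,G,H} → run G
t=16: ready={A,D,E,G,H} → run G
t=17: ready={A,D,E,G,H} → run G
t=18: ready={A,D,E,H} → run H
t=19: ready={A,D,E,H} → run H
t=20: ready={A,D,E,H} → run H
t=21: ready={A,D,E,H} → run H
t=22: ready={A,D,E,H} → run H
t=23: ready={A,D,E,H} → run H
t=24: ready={A,D,E,H} → run H
t=25: ready={A,D,E} → run D
t=26: ready={A,D,E} → run D
t=27: ready={A,D,E} → run D
t=28: ready={A,D,E} → run D
t=29: ready={A,E} → run E
t=30: ready={A,E} → run E
t=31: ready={A,E} → run E
t=32: ready={A,E} → run E
t=33: ready={A,E} → run E
t=34: ready={A,E} → run E
t=35: ready={A,E} → run E
t=36: ready={A,E} → run E
t=37: ready={A} → run A
t=38: ready={A} → run A
t=39: ready={A} → run A
t=40: ready={A} → run A
t=41: ready={A} → run A
t=42: ready={A} → run A
t=43: ready={A} → run A
t=44: (idle)
t=45: (idle)
t=46: (idle)
t=47: (idle)
t=48: (idle)
t=49: (idle)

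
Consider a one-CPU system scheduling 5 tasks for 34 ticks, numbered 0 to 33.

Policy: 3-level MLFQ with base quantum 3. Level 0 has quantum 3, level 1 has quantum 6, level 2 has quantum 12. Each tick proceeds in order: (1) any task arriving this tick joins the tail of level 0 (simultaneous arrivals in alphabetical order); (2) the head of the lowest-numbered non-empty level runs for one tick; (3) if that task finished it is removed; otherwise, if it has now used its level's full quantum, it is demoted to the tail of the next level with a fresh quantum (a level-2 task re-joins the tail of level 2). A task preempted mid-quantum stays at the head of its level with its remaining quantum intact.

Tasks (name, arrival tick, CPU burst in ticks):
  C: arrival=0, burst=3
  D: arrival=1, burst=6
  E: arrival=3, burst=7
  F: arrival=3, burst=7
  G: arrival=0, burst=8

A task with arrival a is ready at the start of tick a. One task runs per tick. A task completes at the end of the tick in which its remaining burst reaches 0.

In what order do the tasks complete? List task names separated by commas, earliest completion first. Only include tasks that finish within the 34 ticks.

t=0: L0/L1/L2 = CG/-/- → run C
t=1: L0/L1/L2 = CGD/-/- → run C
t=2: L0/L1/L2 = CGD/-/- → run C
t=3: L0/L1/L2 = GDEF/-/- → run G
t=4: L0/L1/L2 = GDEF/-/- → run G
t=5: L0/L1/L2 = GDEF/-/- → run G
t=6: L0/L1/L2 = DEF/G/- → run D
t=7: L0/L1/L2 = DEF/G/- → run D
t=8: L0/L1/L2 = DEF/G/- → run D
t=9: L0/L1/L2 = EF/GD/- → run E
t=10: L0/L1/L2 = EF/GD/- → run E
t=11: L0/L1/L2 = EF/GD/- → run E
t=12: L0/L1/L2 = F/GDE/- → run F
t=13: L0/L1/L2 = F/GDE/- → run F
t=14: L0/L1/L2 = F/GDE/- → run F
t=15: L0/L1/L2 = -/GDEF/- → run G
t=16: L0/L1/L2 = -/GDEF/- → run G
t=17: L0/L1/L2 = -/GDEF/- → run G
t=18: L0/L1/L2 = -/GDEF/- → run G
t=19: L0/L1/L2 = -/GDEF/- → run G
t=20: L0/L1/L2 = -/DEF/- → run D
t=21: L0/L1/L2 = -/DEF/- → run D
t=22: L0/L1/L2 = -/DEF/- → run D
t=23: L0/L1/L2 = -/EF/- → run E
t=24: L0/L1/L2 = -/EF/- → run E
t=25: L0/L1/L2 = -/EF/- → run E
t=26: L0/L1/L2 = -/EF/- → run E
t=27: L0/L1/L2 = -/F/- → run F
t=28: L0/L1/L2 = -/F/- → run F
t=29: L0/L1/L2 = -/F/- → run F
t=30: L0/L1/L2 = -/F/- → run F
t=31: (idle)
t=32: (idle)
t=33: (idle)

completion order = C, G, D, E, F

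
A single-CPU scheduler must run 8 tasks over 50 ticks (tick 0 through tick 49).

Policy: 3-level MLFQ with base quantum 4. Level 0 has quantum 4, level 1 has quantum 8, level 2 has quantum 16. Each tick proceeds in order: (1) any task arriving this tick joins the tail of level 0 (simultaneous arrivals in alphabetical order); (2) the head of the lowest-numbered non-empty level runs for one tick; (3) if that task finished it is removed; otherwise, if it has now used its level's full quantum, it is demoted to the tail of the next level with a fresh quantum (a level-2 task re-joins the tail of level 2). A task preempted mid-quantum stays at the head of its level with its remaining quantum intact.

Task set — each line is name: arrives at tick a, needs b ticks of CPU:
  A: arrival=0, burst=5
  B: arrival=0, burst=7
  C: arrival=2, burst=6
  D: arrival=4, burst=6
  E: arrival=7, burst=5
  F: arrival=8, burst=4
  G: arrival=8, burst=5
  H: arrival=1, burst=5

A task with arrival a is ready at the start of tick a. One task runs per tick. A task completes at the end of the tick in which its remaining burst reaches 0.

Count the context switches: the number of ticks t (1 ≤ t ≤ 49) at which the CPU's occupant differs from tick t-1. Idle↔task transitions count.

t=0: L0/L1/L2 = AB/-/- → run A
t=1: L0/L1/L2 = ABH/-/- → run A
t=2: L0/L1/L2 = ABHC/-/- → run A
t=3: L0/L1/L2 = ABHC/-/- → run A
t=4: L0/L1/L2 = BHCD/A/- → run B
t=5: L0/L1/L2 = BHCD/A/- → run B
t=6: L0/L1/L2 = BHCD/A/- → run B
t=7: L0/L1/L2 = BHCDE/A/- → run B
t=8: L0/L1/L2 = HCDEFG/AB/- → run H
t=9: L0/L1/L2 = HCDEFG/AB/- → run H
t=10: L0/L1/L2 = HCDEFG/AB/- → run H
t=11: L0/L1/L2 = HCDEFG/AB/- → run H
t=12: L0/L1/L2 = CDEFG/ABH/- → run C
t=13: L0/L1/L2 = CDEFG/ABH/- → run C
t=14: L0/L1/L2 = CDEFG/ABH/- → run C
t=15: L0/L1/L2 = CDEFG/ABH/- → run C
t=16: L0/L1/L2 = DEFG/ABHC/- → run D
t=17: L0/L1/L2 = DEFG/ABHC/- → run D
t=18: L0/L1/L2 = DEFG/ABHC/- → run D
t=19: L0/L1/L2 = DEFG/ABHC/- → run D
t=20: L0/L1/L2 = EFG/ABHCD/- → run E
t=21: L0/L1/L2 = EFG/ABHCD/- → run E
t=22: L0/L1/L2 = EFG/ABHCD/- → run E
t=23: L0/L1/L2 = EFG/ABHCD/- → run E
t=24: L0/L1/L2 = FG/ABHCDE/- → run F
t=25: L0/L1/L2 = FG/ABHCDE/- → run F
t=26: L0/L1/L2 = FG/ABHCDE/- → run F
t=27: L0/L1/L2 = FG/ABHCDE/- → run F
t=28: L0/L1/L2 = G/ABHCDE/- → run G
t=29: L0/L1/L2 = G/ABHCDE/- → run G
t=30: L0/L1/L2 = G/ABHCDE/- → run G
t=31: L0/L1/L2 = G/ABHCDE/- → run G
t=32: L0/L1/L2 = -/ABHCDEG/- → run A
t=33: L0/L1/L2 = -/BHCDEG/- → run B
t=34: L0/L1/L2 = -/BHCDEG/- → run B
t=35: L0/L1/L2 = -/BHCDEG/- → run B
t=36: L0/L1/L2 = -/HCDEG/- → run H
t=37: L0/L1/L2 = -/CDEG/- → run C
t=38: L0/L1/L2 = -/CDEG/- → run C
t=39: L0/L1/L2 = -/DEG/- → run D
t=40: L0/L1/L2 = -/DEG/- → run D
t=41: L0/L1/L2 = -/EG/- → run E
t=42: L0/L1/L2 = -/G/- → run G
t=43: (idle)
t=44: (idle)
t=45: (idle)
t=46: (idle)
t=47: (idle)
t=48: (idle)
t=49: (idle)

context switches = 15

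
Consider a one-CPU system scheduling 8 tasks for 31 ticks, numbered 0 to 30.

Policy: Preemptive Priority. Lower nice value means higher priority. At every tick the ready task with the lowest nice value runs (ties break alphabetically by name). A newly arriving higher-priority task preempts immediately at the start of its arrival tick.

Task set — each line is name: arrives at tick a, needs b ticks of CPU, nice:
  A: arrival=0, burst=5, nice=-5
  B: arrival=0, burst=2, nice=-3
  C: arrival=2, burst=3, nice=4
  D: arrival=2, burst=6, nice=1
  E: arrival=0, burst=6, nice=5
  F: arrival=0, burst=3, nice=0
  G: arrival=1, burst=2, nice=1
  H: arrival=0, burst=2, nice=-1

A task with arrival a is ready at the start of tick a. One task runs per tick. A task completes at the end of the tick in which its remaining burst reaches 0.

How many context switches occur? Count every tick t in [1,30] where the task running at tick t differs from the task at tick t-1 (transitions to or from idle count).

context switches = 8

t=0: ready={A,B,E,F,H} → run A
t=1: ready={A,B,E,F,G,H} → run A
t=2: ready={A,B,C,D,E,F,G,H} → run A
t=3: ready={A,B,C,D,E,F,G,H} → run A
t=4: ready={A,B,C,D,E,F,G,H} → run A
t=5: ready={B,C,D,E,F,G,H} → run B
t=6: ready={B,C,D,E,F,G,H} → run B
t=7: ready={C,D,E,F,G,H} → run H
t=8: ready={C,D,E,F,G,H} → run H
t=9: ready={C,D,E,F,G} → run F
t=10: ready={C,D,E,F,G} → run F
t=11: ready={C,D,E,F,G} → run F
t=12: ready={C,D,E,G} → run D
t=13: ready={C,D,E,G} → run D
t=14: ready={C,D,E,G} → run D
t=15: ready={C,D,E,G} → run D
t=16: ready={C,D,E,G} → run D
t=17: ready={C,D,E,G} → run D
t=18: ready={C,E,G} → run G
t=19: ready={C,E,G} → run G
t=20: ready={C,E} → run C
t=21: ready={C,E} → run C
t=22: ready={C,E} → run C
t=23: ready={E} → run E
t=24: ready={E} → run E
t=25: ready={E} → run E
t=26: ready={E} → run E
t=27: ready={E} → run E
t=28: ready={E} → run E
t=29: (idle)
t=30: (idle)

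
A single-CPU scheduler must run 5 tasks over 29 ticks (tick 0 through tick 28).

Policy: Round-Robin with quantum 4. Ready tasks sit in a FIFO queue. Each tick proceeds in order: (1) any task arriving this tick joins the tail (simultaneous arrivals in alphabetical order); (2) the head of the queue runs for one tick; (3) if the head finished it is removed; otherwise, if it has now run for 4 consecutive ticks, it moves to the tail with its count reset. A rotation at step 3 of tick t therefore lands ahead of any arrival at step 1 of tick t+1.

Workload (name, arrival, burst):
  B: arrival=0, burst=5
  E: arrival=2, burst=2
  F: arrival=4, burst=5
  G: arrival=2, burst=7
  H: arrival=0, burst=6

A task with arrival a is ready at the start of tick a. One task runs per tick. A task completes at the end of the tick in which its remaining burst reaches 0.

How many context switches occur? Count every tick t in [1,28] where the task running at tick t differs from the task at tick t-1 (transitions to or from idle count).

context switches = 9

t=0: queue=[B,H] q_used=0 → run B
t=1: queue=[B,H] q_used=1 → run B
t=2: queue=[B,H,E,G] q_used=2 → run B
t=3: queue=[B,H,E,G] q_used=3 → run B
t=4: queue=[H,E,G,B,F] q_used=0 → run H
t=5: queue=[H,E,G,B,F] q_used=1 → run H
t=6: queue=[H,E,G,B,F] q_used=2 → run H
t=7: queue=[H,E,G,B,F] q_used=3 → run H
t=8: queue=[E,G,B,F,H] q_used=0 → run E
t=9: queue=[E,G,B,F,H] q_used=1 → run E
t=10: queue=[G,B,F,H] q_used=0 → run G
t=11: queue=[G,B,F,H] q_used=1 → run G
t=12: queue=[G,B,F,H] q_used=2 → run G
t=13: queue=[G,B,F,H] q_used=3 → run G
t=14: queue=[B,F,H,G] q_used=0 → run B
t=15: queue=[F,H,G] q_used=0 → run F
t=16: queue=[F,H,G] q_used=1 → run F
t=17: queue=[F,H,G] q_used=2 → run F
t=18: queue=[F,H,G] q_used=3 → run F
t=19: queue=[H,G,F] q_used=0 → run H
t=20: queue=[H,G,F] q_used=1 → run H
t=21: queue=[G,F] q_used=0 → run G
t=22: queue=[G,F] q_used=1 → run G
t=23: queue=[G,F] q_used=2 → run G
t=24: queue=[F] q_used=0 → run F
t=25: (idle)
t=26: (idle)
t=27: (idle)
t=28: (idle)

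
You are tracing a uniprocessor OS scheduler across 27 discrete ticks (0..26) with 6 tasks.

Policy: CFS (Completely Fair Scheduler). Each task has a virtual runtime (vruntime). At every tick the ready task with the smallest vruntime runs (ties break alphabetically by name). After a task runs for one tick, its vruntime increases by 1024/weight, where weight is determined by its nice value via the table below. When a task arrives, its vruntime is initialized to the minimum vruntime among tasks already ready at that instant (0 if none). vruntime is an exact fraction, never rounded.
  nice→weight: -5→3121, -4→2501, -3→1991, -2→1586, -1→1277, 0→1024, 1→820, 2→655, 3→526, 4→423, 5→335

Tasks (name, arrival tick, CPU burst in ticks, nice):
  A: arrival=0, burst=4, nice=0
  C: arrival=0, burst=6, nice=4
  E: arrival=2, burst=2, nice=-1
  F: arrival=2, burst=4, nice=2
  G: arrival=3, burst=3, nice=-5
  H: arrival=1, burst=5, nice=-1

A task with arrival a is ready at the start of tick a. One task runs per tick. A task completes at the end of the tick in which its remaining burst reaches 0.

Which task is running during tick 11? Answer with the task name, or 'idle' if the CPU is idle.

t=0: vr[A=0 C=0] → run A
t=1: vr[A=1 C=0 H=0] → run C
t=2: vr[A=1 C=1024/423 E=0 F=0 H=0] → run E
t=3: vr[A=1 C=1024/423 E=1024/1277 F=0 G=0 H=0] → run F
t=4: vr[A=1 C=1024/423 E=1024/1277 F=1024/655 G=0 H=0] → run G
t=5: vr[A=1 C=1024/423 E=1024/1277 F=1024/655 G=1024/3121 H=0] → run H
t=6: vr[A=1 C=1024/423 E=1024/1277 F=1024/655 G=1024/3121 H=1024/1277] → run G
t=7: vr[A=1 C=1024/423 E=1024/1277 F=1024/655 G=2048/3121 H=1024/1277] → run G
t=8: vr[A=1 C=1024/423 E=1024/1277 F=1024/655 H=1024/1277] → run E
t=9: vr[A=1 C=1024/423 F=1024/655 H=1024/1277] → run H
t=10: vr[A=1 C=1024/423 F=1024/655 H=2048/1277] → run A
t=11: vr[A=2 C=1024/423 F=1024/655 H=2048/1277] → run F
t=12: vr[A=2 C=1024/423 F=2048/655 H=2048/1277] → run H
t=13: vr[A=2 C=1024/423 F=2048/655 H=3072/1277] → run A
t=14: vr[A=3 C=1024/423 F=2048/655 H=3072/1277] → run H
t=15: vr[A=3 C=1024/423 F=2048/655 H=4096/1277] → run C
t=16: vr[A=3 C=2048/423 F=2048/655 H=4096/1277] → run A
t=17: vr[C=2048/423 F=2048/655 H=4096/1277] → run F
t=18: vr[C=2048/423 F=3072/655 H=4096/1277] → run H
t=19: vr[C=2048/423 F=3072/655] → run F
t=20: vr[C=2048/423] → run C
t=21: vr[C=1024/141] → run C
t=22: vr[C=4096/423] → run C
t=23: vr[C=5120/423] → run C
t=24: (idle)
t=25: (idle)
t=26: (idle)

running at tick 11 = F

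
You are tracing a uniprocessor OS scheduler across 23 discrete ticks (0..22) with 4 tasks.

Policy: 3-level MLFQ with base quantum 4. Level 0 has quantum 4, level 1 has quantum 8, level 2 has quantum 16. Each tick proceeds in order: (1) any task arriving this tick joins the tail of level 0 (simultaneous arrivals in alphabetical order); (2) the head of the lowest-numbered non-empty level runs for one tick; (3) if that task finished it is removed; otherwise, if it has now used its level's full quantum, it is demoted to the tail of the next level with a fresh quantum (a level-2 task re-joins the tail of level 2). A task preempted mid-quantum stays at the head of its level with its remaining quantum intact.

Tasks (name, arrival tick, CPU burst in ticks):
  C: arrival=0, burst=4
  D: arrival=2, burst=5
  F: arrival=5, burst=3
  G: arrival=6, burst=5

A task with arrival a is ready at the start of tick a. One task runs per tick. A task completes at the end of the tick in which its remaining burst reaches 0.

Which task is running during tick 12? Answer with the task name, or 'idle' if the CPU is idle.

t=0: L0/L1/L2 = C/-/- → run C
t=1: L0/L1/L2 = C/-/- → run C
t=2: L0/L1/L2 = CD/-/- → run C
t=3: L0/L1/L2 = CD/-/- → run C
t=4: L0/L1/L2 = D/-/- → run D
t=5: L0/L1/L2 = DF/-/- → run D
t=6: L0/L1/L2 = DFG/-/- → run D
t=7: L0/L1/L2 = DFG/-/- → run D
t=8: L0/L1/L2 = FG/D/- → run F
t=9: L0/L1/L2 = FG/D/- → run F
t=10: L0/L1/L2 = FG/D/- → run F
t=11: L0/L1/L2 = G/D/- → run G
t=12: L0/L1/L2 = G/D/- → run G
t=13: L0/L1/L2 = G/D/- → run G
t=14: L0/L1/L2 = G/D/- → run G
t=15: L0/L1/L2 = -/DG/- → run D
t=16: L0/L1/L2 = -/G/- → run G
t=17: (idle)
t=18: (idle)
t=19: (idle)
t=20: (idle)
t=21: (idle)
t=22: (idle)

running at tick 12 = G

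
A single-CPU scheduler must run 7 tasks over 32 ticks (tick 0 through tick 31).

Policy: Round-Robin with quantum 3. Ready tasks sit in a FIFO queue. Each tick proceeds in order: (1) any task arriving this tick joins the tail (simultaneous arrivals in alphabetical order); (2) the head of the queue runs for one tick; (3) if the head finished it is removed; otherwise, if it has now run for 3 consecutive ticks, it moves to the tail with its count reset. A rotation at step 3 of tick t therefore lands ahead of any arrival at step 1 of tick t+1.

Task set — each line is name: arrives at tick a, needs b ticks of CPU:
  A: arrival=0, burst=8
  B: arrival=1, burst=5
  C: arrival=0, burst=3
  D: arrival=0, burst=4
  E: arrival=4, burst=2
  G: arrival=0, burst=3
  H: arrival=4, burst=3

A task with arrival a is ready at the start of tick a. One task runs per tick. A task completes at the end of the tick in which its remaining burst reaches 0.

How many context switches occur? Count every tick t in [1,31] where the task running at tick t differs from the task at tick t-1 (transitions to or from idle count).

context switches = 11

t=0: queue=[A,C,D,G] q_used=0 → run A
t=1: queue=[A,C,D,G,B] q_used=1 → run A
t=2: queue=[A,C,D,G,B] q_used=2 → run A
t=3: queue=[C,D,G,B,A] q_used=0 → run C
t=4: queue=[C,D,G,B,A,E,H] q_used=1 → run C
t=5: queue=[C,D,G,B,A,E,H] q_used=2 → run C
t=6: queue=[D,G,B,A,E,H] q_used=0 → run D
t=7: queue=[D,G,B,A,E,H] q_used=1 → run D
t=8: queue=[D,G,B,A,E,H] q_used=2 → run D
t=9: queue=[G,B,A,E,H,D] q_used=0 → run G
t=10: queue=[G,B,A,E,H,D] q_used=1 → run G
t=11: queue=[G,B,A,E,H,D] q_used=2 → run G
t=12: queue=[B,A,E,H,D] q_used=0 → run B
t=13: queue=[B,A,E,H,D] q_used=1 → run B
t=14: queue=[B,A,E,H,D] q_used=2 → run B
t=15: queue=[A,E,H,D,B] q_used=0 → run A
t=16: queue=[A,E,H,D,B] q_used=1 → run A
t=17: queue=[A,E,H,D,B] q_used=2 → run A
t=18: queue=[E,H,D,B,A] q_used=0 → run E
t=19: queue=[E,H,D,B,A] q_used=1 → run E
t=20: queue=[H,D,B,A] q_used=0 → run H
t=21: queue=[H,D,B,A] q_used=1 → run H
t=22: queue=[H,D,B,A] q_used=2 → run H
t=23: queue=[D,B,A] q_used=0 → run D
t=24: queue=[B,A] q_used=0 → run B
t=25: queue=[B,A] q_used=1 → run B
t=26: queue=[A] q_used=0 → run A
t=27: queue=[A] q_used=1 → run A
t=28: (idle)
t=29: (idle)
t=30: (idle)
t=31: (idle)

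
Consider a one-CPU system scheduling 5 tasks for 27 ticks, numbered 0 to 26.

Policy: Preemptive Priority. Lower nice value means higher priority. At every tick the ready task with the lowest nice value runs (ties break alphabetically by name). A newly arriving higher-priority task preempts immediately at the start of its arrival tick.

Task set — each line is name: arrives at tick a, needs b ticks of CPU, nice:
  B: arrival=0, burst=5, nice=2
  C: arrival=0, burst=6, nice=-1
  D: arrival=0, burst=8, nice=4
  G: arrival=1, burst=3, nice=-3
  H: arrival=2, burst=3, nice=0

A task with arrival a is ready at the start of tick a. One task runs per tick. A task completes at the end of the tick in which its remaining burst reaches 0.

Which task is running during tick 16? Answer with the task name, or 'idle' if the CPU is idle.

running at tick 16 = B

t=0: ready={B,C,D} → run C
t=1: ready={B,C,D,G} → run G
t=2: ready={B,C,D,G,H} → run G
t=3: ready={B,C,D,G,H} → run G
t=4: ready={B,C,D,H} → run C
t=5: ready={B,C,D,H} → run C
t=6: ready={B,C,D,H} → run C
t=7: ready={B,C,D,H} → run C
t=8: ready={B,C,D,H} → run C
t=9: ready={B,D,H} → run H
t=10: ready={B,D,H} → run H
t=11: ready={B,D,H} → run H
t=12: ready={B,D} → run B
t=13: ready={B,D} → run B
t=14: ready={B,D} → run B
t=15: ready={B,D} → run B
t=16: ready={B,D} → run B
t=17: ready={D} → run D
t=18: ready={D} → run D
t=19: ready={D} → run D
t=20: ready={D} → run D
t=21: ready={D} → run D
t=22: ready={D} → run D
t=23: ready={D} → run D
t=24: ready={D} → run D
t=25: (idle)
t=26: (idle)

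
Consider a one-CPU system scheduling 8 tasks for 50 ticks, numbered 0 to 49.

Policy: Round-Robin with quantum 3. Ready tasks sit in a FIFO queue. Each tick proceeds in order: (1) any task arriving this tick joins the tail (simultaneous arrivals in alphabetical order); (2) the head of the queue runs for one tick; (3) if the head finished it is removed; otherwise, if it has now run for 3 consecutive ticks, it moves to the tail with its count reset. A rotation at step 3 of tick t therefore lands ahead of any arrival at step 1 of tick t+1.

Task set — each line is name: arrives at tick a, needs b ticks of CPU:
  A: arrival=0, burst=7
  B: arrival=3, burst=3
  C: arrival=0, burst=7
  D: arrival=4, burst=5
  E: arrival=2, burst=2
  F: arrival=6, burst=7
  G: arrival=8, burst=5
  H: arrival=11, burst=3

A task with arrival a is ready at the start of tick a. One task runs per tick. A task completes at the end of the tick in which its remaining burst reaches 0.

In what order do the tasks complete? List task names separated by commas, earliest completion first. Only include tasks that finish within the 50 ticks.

completion order = E, B, A, H, D, C, G, F

t=0: queue=[A,C] q_used=0 → run A
t=1: queue=[A,C] q_used=1 → run A
t=2: queue=[A,C,E] q_used=2 → run A
t=3: queue=[C,E,A,B] q_used=0 → run C
t=4: queue=[C,E,A,B,D] q_used=1 → run C
t=5: queue=[C,E,A,B,D] q_used=2 → run C
t=6: queue=[E,A,B,D,C,F] q_used=0 → run E
t=7: queue=[E,A,B,D,C,F] q_used=1 → run E
t=8: queue=[A,B,D,C,F,G] q_used=0 → run A
t=9: queue=[A,B,D,C,F,G] q_used=1 → run A
t=10: queue=[A,B,D,C,F,G] q_used=2 → run A
t=11: queue=[B,D,C,F,G,A,H] q_used=0 → run B
t=12: queue=[B,D,C,F,G,A,H] q_used=1 → run B
t=13: queue=[B,D,C,F,G,A,H] q_used=2 → run B
t=14: queue=[D,C,F,G,A,H] q_used=0 → run D
t=15: queue=[D,C,F,G,A,H] q_used=1 → run D
t=16: queue=[D,C,F,G,A,H] q_used=2 → run D
t=17: queue=[C,F,G,A,H,D] q_used=0 → run C
t=18: queue=[C,F,G,A,H,D] q_used=1 → run C
t=19: queue=[C,F,G,A,H,D] q_used=2 → run C
t=20: queue=[F,G,A,H,D,C] q_used=0 → run F
t=21: queue=[F,G,A,H,D,C] q_used=1 → run F
t=22: queue=[F,G,A,H,D,C] q_used=2 → run F
t=23: queue=[G,A,H,D,C,F] q_used=0 → run G
t=24: queue=[G,A,H,D,C,F] q_used=1 → run G
t=25: queue=[G,A,H,D,C,F] q_used=2 → run G
t=26: queue=[A,H,D,C,F,G] q_used=0 → run A
t=27: queue=[H,D,C,F,G] q_used=0 → run H
t=28: queue=[H,D,C,F,G] q_used=1 → run H
t=29: queue=[H,D,C,F,G] q_used=2 → run H
t=30: queue=[D,C,F,G] q_used=0 → run D
t=31: queue=[D,C,F,G] q_used=1 → run D
t=32: queue=[C,F,G] q_used=0 → run C
t=33: queue=[F,G] q_used=0 → run F
t=34: queue=[F,G] q_used=1 → run F
t=35: queue=[F,G] q_used=2 → run F
t=36: queue=[G,F] q_used=0 → run G
t=37: queue=[G,F] q_used=1 → run G
t=38: queue=[F] q_used=0 → run F
t=39: (idle)
t=40: (idle)
t=41: (idle)
t=42: (idle)
t=43: (idle)
t=44: (idle)
t=45: (idle)
t=46: (idle)
t=47: (idle)
t=48: (idle)
t=49: (idle)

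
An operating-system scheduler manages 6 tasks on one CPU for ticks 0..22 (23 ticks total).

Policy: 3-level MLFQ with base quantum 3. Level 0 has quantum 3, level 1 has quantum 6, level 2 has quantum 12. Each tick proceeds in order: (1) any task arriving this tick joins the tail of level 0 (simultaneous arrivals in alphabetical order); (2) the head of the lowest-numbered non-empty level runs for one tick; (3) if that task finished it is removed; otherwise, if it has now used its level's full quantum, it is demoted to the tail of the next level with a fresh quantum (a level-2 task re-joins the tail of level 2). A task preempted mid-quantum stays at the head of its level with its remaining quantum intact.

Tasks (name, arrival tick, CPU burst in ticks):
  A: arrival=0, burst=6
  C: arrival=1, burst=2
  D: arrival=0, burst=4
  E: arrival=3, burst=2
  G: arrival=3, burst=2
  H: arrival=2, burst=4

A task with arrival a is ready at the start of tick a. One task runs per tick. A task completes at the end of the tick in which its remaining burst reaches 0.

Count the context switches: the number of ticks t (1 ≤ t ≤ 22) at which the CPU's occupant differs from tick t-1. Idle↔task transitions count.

t=0: L0/L1/L2 = AD/-/- → run A
t=1: L0/L1/L2 = ADC/-/- → run A
t=2: L0/L1/L2 = ADCH/-/- → run A
t=3: L0/L1/L2 = DCHEG/A/- → run D
t=4: L0/L1/L2 = DCHEG/A/- → run D
t=5: L0/L1/L2 = DCHEG/A/- → run D
t=6: L0/L1/L2 = CHEG/AD/- → run C
t=7: L0/L1/L2 = CHEG/AD/- → run C
t=8: L0/L1/L2 = HEG/AD/- → run H
t=9: L0/L1/L2 = HEG/AD/- → run H
t=10: L0/L1/L2 = HEG/AD/- → run H
t=11: L0/L1/L2 = EG/ADH/- → run E
t=12: L0/L1/L2 = EG/ADH/- → run E
t=13: L0/L1/L2 = G/ADH/- → run G
t=14: L0/L1/L2 = G/ADH/- → run G
t=15: L0/L1/L2 = -/ADH/- → run A
t=16: L0/L1/L2 = -/ADH/- → run A
t=17: L0/L1/L2 = -/ADH/- → run A
t=18: L0/L1/L2 = -/DH/- → run D
t=19: L0/L1/L2 = -/H/- → run H
t=20: (idle)
t=21: (idle)
t=22: (idle)

context switches = 9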